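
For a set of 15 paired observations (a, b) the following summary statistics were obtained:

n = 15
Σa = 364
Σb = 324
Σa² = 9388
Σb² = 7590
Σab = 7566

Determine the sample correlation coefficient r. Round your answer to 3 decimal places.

-0.517

r = (nΣab − ΣaΣb) / √[(nΣa² − (Σa)²)(nΣb² − (Σb)²)]
Numerator: 15×7566 − 364×324 = -4446
Denominator: √[(140820 − 132496)(113850 − 104976)] = √[8324 × 8874] = 8594.6016
r = -4446 / 8594.6016 ≈ -0.517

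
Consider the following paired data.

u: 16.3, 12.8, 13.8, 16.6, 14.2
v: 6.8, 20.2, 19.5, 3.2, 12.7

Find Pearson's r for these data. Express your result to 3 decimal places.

-0.964

n = 5, Σu = 73.7, Σv = 62.4, Σu² = 1097.17, Σv² = 1006.06, Σuv = 871.96
nΣuv − ΣuΣv = 4359.8 − 4598.88 = -239.08
nΣu² − (Σu)² = 5485.85 − 5431.69 = 54.16; nΣv² − (Σv)² = 5030.3 − 3893.76 = 1136.54
r = -239.08 / √(54.16 × 1136.54) = -239.08 / 248.1028 ≈ -0.964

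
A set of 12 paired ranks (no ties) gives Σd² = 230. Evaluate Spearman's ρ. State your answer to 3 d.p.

ρ = 1 − 6Σd² / [n(n²−1)] = 1 − 6×230 / (12×143)
  = 1 − 1380/1716 = 1 − 0.8042 ≈ 0.196

0.196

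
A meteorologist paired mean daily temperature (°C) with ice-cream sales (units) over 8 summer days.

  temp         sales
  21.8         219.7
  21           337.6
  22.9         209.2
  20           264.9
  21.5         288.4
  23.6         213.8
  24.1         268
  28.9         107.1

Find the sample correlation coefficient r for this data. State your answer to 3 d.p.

n = 8, Σx = 183.8, Σy = 1908.7, Σx² = 4275.88, Σy² = 488357.91, Σxy = 42768.01
nΣxy − ΣxΣy = 342144.08 − 350819.06 = -8674.98
nΣx² − (Σx)² = 34207.04 − 33782.44 = 424.6; nΣy² − (Σy)² = 3906863.28 − 3643135.69 = 263727.59
r = -8674.98 / √(424.6 × 263727.59) = -8674.98 / 10582.0005 ≈ -0.820

-0.820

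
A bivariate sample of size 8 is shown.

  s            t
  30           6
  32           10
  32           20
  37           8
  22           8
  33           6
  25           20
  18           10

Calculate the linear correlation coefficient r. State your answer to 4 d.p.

-0.1130

n = 8, Σs = 229, Σt = 88, Σs² = 6839, Σt² = 1200, Σst = 2490
nΣst − ΣsΣt = 19920 − 20152 = -232
nΣs² − (Σs)² = 54712 − 52441 = 2271; nΣt² − (Σt)² = 9600 − 7744 = 1856
r = -232 / √(2271 × 1856) = -232 / 2053.0407 ≈ -0.1130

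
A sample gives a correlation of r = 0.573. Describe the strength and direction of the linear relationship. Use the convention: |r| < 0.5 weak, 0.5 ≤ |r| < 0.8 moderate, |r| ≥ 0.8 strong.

r = 0.573 > 0 so the relationship is positive.
|r| = 0.573, which falls in the moderate range.

moderate positive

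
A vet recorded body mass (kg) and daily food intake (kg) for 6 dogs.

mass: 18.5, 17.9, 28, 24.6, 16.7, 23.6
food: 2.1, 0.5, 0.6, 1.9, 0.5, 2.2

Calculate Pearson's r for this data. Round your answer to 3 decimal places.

n = 6, Σx = 129.3, Σy = 7.8, Σx² = 2887.67, Σy² = 13.72, Σxy = 171.61
nΣxy − ΣxΣy = 1029.66 − 1008.54 = 21.12
nΣx² − (Σx)² = 17326.02 − 16718.49 = 607.53; nΣy² − (Σy)² = 82.32 − 60.84 = 21.48
r = 21.12 / √(607.53 × 21.48) = 21.12 / 114.2355 ≈ 0.185

0.185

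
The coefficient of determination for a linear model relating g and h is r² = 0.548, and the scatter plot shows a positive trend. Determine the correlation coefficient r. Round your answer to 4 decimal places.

|r| = √0.548 = 0.7403
The association is positive, so r = 0.7403.

0.7403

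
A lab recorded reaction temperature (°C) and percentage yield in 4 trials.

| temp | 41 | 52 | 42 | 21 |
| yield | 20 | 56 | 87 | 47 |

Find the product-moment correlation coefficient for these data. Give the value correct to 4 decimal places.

0.1700

n = 4, Σx = 156, Σy = 210, Σx² = 6590, Σy² = 13314, Σxy = 8373
nΣxy − ΣxΣy = 33492 − 32760 = 732
nΣx² − (Σx)² = 26360 − 24336 = 2024; nΣy² − (Σy)² = 53256 − 44100 = 9156
r = 732 / √(2024 × 9156) = 732 / 4304.8512 ≈ 0.1700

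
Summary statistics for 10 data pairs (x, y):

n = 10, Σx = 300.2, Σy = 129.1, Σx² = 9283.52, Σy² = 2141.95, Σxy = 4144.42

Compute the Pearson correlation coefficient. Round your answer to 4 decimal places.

0.7484

r = (nΣxy − ΣxΣy) / √[(nΣx² − (Σx)²)(nΣy² − (Σy)²)]
Numerator: 10×4144.42 − 300.2×129.1 = 2688.38
Denominator: √[(92835.2 − 90120.04)(21419.5 − 16666.81)] = √[2715.16 × 4752.69] = 3592.2575
r = 2688.38 / 3592.2575 ≈ 0.7484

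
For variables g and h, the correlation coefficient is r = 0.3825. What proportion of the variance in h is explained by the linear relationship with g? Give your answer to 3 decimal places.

0.146

r² = (0.3825)² = 0.146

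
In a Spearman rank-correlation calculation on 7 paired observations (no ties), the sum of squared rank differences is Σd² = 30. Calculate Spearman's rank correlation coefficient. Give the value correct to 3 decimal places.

0.464

ρ = 1 − 6Σd² / [n(n²−1)] = 1 − 6×30 / (7×48)
  = 1 − 180/336 = 1 − 0.5357 ≈ 0.464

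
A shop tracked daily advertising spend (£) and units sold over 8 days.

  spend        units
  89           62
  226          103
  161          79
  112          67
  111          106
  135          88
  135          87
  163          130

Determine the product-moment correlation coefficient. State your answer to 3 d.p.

0.519

n = 8, Σx = 1132, Σy = 722, Σx² = 172802, Σy² = 68632, Σxy = 105600
nΣxy − ΣxΣy = 844800 − 817304 = 27496
nΣx² − (Σx)² = 1382416 − 1281424 = 100992; nΣy² − (Σy)² = 549056 − 521284 = 27772
r = 27496 / √(100992 × 27772) = 27496 / 52959.8888 ≈ 0.519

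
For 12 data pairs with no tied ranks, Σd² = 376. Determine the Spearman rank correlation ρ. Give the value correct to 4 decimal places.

-0.3147

ρ = 1 − 6Σd² / [n(n²−1)] = 1 − 6×376 / (12×143)
  = 1 − 2256/1716 = 1 − 1.31469 ≈ -0.3147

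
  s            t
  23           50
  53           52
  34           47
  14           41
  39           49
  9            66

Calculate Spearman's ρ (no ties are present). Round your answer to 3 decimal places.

-0.029

Rank s: 3, 6, 4, 2, 5, 1
Rank t: 4, 5, 2, 1, 3, 6
d = rank(s) − rank(t): -1, 1, 2, 1, 2, -5; Σd² = 36
ρ = 1 − 6Σd² / [n(n²−1)] = 1 − 6×36 / (6×35) = 1 − 216/210 ≈ -0.029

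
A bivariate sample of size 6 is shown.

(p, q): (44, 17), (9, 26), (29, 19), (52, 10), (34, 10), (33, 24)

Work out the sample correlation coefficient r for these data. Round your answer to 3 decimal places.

n = 6, Σp = 201, Σq = 106, Σp² = 7807, Σq² = 2102, Σpq = 3185
nΣpq − ΣpΣq = 19110 − 21306 = -2196
nΣp² − (Σp)² = 46842 − 40401 = 6441; nΣq² − (Σq)² = 12612 − 11236 = 1376
r = -2196 / √(6441 × 1376) = -2196 / 2977.0482 ≈ -0.738

-0.738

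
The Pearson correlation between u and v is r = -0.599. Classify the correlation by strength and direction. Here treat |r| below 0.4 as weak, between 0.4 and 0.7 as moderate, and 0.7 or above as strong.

moderate negative

r = -0.599 < 0 so the relationship is negative.
|r| = 0.599, which falls in the moderate range.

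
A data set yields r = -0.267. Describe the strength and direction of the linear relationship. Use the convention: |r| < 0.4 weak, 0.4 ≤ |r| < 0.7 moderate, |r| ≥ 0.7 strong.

r = -0.267 < 0 so the relationship is negative.
|r| = 0.267, which falls in the weak range.

weak negative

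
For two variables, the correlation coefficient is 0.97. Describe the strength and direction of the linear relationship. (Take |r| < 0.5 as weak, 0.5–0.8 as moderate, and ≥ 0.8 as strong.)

r = 0.97 > 0 so the relationship is positive.
|r| = 0.97, which falls in the strong range.

strong positive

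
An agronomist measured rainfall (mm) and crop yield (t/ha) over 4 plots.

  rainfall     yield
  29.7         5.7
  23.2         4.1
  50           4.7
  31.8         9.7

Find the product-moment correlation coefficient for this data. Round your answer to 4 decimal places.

n = 4, Σx = 134.7, Σy = 24.2, Σx² = 4931.57, Σy² = 165.48, Σxy = 807.87
nΣxy − ΣxΣy = 3231.48 − 3259.74 = -28.26
nΣx² − (Σx)² = 19726.28 − 18144.09 = 1582.19; nΣy² − (Σy)² = 661.92 − 585.64 = 76.28
r = -28.26 / √(1582.19 × 76.28) = -28.26 / 347.4039 ≈ -0.0813

-0.0813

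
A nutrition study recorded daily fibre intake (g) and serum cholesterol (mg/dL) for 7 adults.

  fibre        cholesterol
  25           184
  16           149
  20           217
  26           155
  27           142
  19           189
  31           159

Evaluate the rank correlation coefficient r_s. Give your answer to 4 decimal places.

Rank fibre: 4, 1, 3, 5, 6, 2, 7
Rank cholesterol: 5, 2, 7, 3, 1, 6, 4
d = rank(fibre) − rank(cholesterol): -1, -1, -4, 2, 5, -4, 3; Σd² = 72
ρ = 1 − 6Σd² / [n(n²−1)] = 1 − 6×72 / (7×48) = 1 − 432/336 ≈ -0.2857

-0.2857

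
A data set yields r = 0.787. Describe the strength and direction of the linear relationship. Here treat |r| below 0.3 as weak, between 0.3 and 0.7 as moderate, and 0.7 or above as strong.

r = 0.787 > 0 so the relationship is positive.
|r| = 0.787, which falls in the strong range.

strong positive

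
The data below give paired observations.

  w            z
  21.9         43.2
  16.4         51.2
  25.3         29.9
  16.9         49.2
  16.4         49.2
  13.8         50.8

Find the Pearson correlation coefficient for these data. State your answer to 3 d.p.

n = 6, Σw = 110.7, Σz = 273.5, Σw² = 2133.67, Σz² = 12803.61, Σwz = 4881.63
nΣwz − ΣwΣz = 29289.78 − 30276.45 = -986.67
nΣw² − (Σw)² = 12802.02 − 12254.49 = 547.53; nΣz² − (Σz)² = 76821.66 − 74802.25 = 2019.41
r = -986.67 / √(547.53 × 2019.41) = -986.67 / 1051.5168 ≈ -0.938

-0.938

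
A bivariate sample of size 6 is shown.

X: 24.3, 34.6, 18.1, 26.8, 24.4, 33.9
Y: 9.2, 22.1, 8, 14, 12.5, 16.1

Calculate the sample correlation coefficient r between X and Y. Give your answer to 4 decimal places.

n = 6, ΣX = 162.1, ΣY = 81.9, ΣX² = 4578.07, ΣY² = 1248.51, ΣXY = 2359.01
nΣXY − ΣXΣY = 14154.06 − 13275.99 = 878.07
nΣX² − (ΣX)² = 27468.42 − 26276.41 = 1192.01; nΣY² − (ΣY)² = 7491.06 − 6707.61 = 783.45
r = 878.07 / √(1192.01 × 783.45) = 878.07 / 966.3748 ≈ 0.9086

0.9086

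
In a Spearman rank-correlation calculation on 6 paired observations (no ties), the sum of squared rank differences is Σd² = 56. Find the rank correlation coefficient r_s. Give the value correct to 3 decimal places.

ρ = 1 − 6Σd² / [n(n²−1)] = 1 − 6×56 / (6×35)
  = 1 − 336/210 = 1 − 1.6000 ≈ -0.600

-0.600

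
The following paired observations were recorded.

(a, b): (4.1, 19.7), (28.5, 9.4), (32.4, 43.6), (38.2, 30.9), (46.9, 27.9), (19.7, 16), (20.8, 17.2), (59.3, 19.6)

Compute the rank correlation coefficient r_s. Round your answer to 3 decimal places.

0.381

Rank a: 1, 4, 5, 6, 7, 2, 3, 8
Rank b: 5, 1, 8, 7, 6, 2, 3, 4
d = rank(a) − rank(b): -4, 3, -3, -1, 1, 0, 0, 4; Σd² = 52
ρ = 1 − 6Σd² / [n(n²−1)] = 1 − 6×52 / (8×63) = 1 − 312/504 ≈ 0.381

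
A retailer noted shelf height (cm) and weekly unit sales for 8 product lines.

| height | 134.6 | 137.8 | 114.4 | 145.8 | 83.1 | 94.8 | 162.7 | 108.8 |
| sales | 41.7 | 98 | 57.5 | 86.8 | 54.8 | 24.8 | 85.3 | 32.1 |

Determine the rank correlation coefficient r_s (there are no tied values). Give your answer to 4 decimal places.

0.7143

Rank height: 5, 6, 4, 7, 1, 2, 8, 3
Rank sales: 3, 8, 5, 7, 4, 1, 6, 2
d = rank(height) − rank(sales): 2, -2, -1, 0, -3, 1, 2, 1; Σd² = 24
ρ = 1 − 6Σd² / [n(n²−1)] = 1 − 6×24 / (8×63) = 1 − 144/504 ≈ 0.7143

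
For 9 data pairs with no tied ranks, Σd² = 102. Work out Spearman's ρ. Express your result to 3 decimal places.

ρ = 1 − 6Σd² / [n(n²−1)] = 1 − 6×102 / (9×80)
  = 1 − 612/720 = 1 − 0.8500 ≈ 0.150

0.150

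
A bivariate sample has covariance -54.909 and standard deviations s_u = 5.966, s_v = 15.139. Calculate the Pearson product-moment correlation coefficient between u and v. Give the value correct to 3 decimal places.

-0.608

r = Cov(u,v) / (s_u · s_v) = -54.909 / (5.966 × 15.139)
  = -54.909 / 90.3193 ≈ -0.608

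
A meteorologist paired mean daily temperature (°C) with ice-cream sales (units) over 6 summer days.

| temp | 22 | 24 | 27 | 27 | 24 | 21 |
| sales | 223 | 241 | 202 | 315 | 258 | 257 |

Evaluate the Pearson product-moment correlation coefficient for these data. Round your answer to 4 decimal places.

0.1767

n = 6, Σx = 145, Σy = 1496, Σx² = 3535, Σy² = 380452, Σxy = 36238
nΣxy − ΣxΣy = 217428 − 216920 = 508
nΣx² − (Σx)² = 21210 − 21025 = 185; nΣy² − (Σy)² = 2282712 − 2238016 = 44696
r = 508 / √(185 × 44696) = 508 / 2875.5452 ≈ 0.1767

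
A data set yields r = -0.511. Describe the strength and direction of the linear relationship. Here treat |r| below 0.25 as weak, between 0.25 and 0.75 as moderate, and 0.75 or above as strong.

moderate negative

r = -0.511 < 0 so the relationship is negative.
|r| = 0.511, which falls in the moderate range.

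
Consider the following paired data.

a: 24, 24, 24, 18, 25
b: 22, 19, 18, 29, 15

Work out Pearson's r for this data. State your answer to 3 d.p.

-0.930

n = 5, Σa = 115, Σb = 103, Σa² = 2677, Σb² = 2235, Σab = 2313
nΣab − ΣaΣb = 11565 − 11845 = -280
nΣa² − (Σa)² = 13385 − 13225 = 160; nΣb² − (Σb)² = 11175 − 10609 = 566
r = -280 / √(160 × 566) = -280 / 300.9319 ≈ -0.930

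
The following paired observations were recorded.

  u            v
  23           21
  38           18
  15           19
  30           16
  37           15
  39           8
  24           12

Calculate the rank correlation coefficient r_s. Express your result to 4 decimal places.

Rank u: 2, 6, 1, 4, 5, 7, 3
Rank v: 7, 5, 6, 4, 3, 1, 2
d = rank(u) − rank(v): -5, 1, -5, 0, 2, 6, 1; Σd² = 92
ρ = 1 − 6Σd² / [n(n²−1)] = 1 − 6×92 / (7×48) = 1 − 552/336 ≈ -0.6429

-0.6429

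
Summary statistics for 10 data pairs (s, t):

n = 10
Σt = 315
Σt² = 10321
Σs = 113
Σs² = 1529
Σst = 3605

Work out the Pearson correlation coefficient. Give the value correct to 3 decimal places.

0.144

r = (nΣst − ΣsΣt) / √[(nΣs² − (Σs)²)(nΣt² − (Σt)²)]
Numerator: 10×3605 − 113×315 = 455
Denominator: √[(15290 − 12769)(103210 − 99225)] = √[2521 × 3985] = 3169.5717
r = 455 / 3169.5717 ≈ 0.144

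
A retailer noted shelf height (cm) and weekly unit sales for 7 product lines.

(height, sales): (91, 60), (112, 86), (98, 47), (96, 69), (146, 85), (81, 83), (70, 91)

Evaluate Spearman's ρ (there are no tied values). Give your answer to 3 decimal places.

Rank height: 3, 6, 5, 4, 7, 2, 1
Rank sales: 2, 6, 1, 3, 5, 4, 7
d = rank(height) − rank(sales): 1, 0, 4, 1, 2, -2, -6; Σd² = 62
ρ = 1 − 6Σd² / [n(n²−1)] = 1 − 6×62 / (7×48) = 1 − 372/336 ≈ -0.107

-0.107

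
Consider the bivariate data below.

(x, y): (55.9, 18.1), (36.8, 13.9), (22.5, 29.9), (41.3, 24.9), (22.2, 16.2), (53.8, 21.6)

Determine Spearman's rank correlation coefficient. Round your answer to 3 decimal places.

Rank x: 6, 3, 2, 4, 1, 5
Rank y: 3, 1, 6, 5, 2, 4
d = rank(x) − rank(y): 3, 2, -4, -1, -1, 1; Σd² = 32
ρ = 1 − 6Σd² / [n(n²−1)] = 1 − 6×32 / (6×35) = 1 − 192/210 ≈ 0.086

0.086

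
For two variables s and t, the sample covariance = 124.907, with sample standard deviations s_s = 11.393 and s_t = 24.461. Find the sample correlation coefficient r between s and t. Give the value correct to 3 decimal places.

r = Cov(s,t) / (s_s · s_t) = 124.907 / (11.393 × 24.461)
  = 124.907 / 278.6842 ≈ 0.448

0.448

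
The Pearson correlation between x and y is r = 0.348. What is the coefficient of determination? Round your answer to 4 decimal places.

r² = (0.348)² = 0.1211

0.1211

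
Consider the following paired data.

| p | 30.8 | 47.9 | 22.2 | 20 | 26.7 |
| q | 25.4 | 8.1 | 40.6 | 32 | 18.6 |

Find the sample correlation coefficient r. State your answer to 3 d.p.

n = 5, Σp = 147.6, Σq = 124.7, Σp² = 4848.78, Σq² = 3729.09, Σpq = 3208.25
nΣpq − ΣpΣq = 16041.25 − 18405.72 = -2364.47
nΣp² − (Σp)² = 24243.9 − 21785.76 = 2458.14; nΣq² − (Σq)² = 18645.45 − 15550.09 = 3095.36
r = -2364.47 / √(2458.14 × 3095.36) = -2364.47 / 2758.4105 ≈ -0.857

-0.857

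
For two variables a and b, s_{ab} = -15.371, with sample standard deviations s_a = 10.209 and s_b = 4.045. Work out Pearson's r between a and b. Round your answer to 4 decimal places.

r = Cov(a,b) / (s_a · s_b) = -15.371 / (10.209 × 4.045)
  = -15.371 / 41.2954 ≈ -0.3722

-0.3722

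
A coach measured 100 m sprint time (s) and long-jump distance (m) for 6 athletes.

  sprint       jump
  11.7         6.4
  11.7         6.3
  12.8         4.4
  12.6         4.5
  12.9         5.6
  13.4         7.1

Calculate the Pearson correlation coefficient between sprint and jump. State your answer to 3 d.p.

-0.089

n = 6, Σx = 75.1, Σy = 34.3, Σx² = 942.35, Σy² = 202.03, Σxy = 428.99
nΣxy − ΣxΣy = 2573.94 − 2575.93 = -1.99
nΣx² − (Σx)² = 5654.1 − 5640.01 = 14.09; nΣy² − (Σy)² = 1212.18 − 1176.49 = 35.69
r = -1.99 / √(14.09 × 35.69) = -1.99 / 22.4248 ≈ -0.089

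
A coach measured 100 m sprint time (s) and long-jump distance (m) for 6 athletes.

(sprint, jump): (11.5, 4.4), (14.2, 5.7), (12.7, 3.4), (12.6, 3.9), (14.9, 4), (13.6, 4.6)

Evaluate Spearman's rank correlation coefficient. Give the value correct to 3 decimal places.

Rank sprint: 1, 5, 3, 2, 6, 4
Rank jump: 4, 6, 1, 2, 3, 5
d = rank(sprint) − rank(jump): -3, -1, 2, 0, 3, -1; Σd² = 24
ρ = 1 − 6Σd² / [n(n²−1)] = 1 − 6×24 / (6×35) = 1 − 144/210 ≈ 0.314

0.314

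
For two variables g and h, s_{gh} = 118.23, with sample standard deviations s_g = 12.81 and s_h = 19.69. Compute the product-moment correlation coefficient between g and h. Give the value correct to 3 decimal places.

0.469

r = Cov(g,h) / (s_g · s_h) = 118.23 / (12.81 × 19.69)
  = 118.23 / 252.2289 ≈ 0.469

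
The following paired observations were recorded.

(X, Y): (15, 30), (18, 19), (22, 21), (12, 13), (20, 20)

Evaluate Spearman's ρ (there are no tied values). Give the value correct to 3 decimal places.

0.400

Rank X: 2, 3, 5, 1, 4
Rank Y: 5, 2, 4, 1, 3
d = rank(X) − rank(Y): -3, 1, 1, 0, 1; Σd² = 12
ρ = 1 − 6Σd² / [n(n²−1)] = 1 − 6×12 / (5×24) = 1 − 72/120 ≈ 0.400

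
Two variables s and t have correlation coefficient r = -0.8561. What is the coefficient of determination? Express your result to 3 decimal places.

r² = (-0.8561)² = 0.733

0.733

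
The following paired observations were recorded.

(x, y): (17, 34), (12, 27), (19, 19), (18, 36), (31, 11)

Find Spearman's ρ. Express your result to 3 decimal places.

-0.600

Rank x: 2, 1, 4, 3, 5
Rank y: 4, 3, 2, 5, 1
d = rank(x) − rank(y): -2, -2, 2, -2, 4; Σd² = 32
ρ = 1 − 6Σd² / [n(n²−1)] = 1 − 6×32 / (5×24) = 1 − 192/120 ≈ -0.600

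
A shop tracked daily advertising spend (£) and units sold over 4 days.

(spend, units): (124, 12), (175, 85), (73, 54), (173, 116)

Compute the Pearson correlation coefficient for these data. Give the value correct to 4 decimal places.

n = 4, Σx = 545, Σy = 267, Σx² = 81259, Σy² = 23741, Σxy = 40373
nΣxy − ΣxΣy = 161492 − 145515 = 15977
nΣx² − (Σx)² = 325036 − 297025 = 28011; nΣy² − (Σy)² = 94964 − 71289 = 23675
r = 15977 / √(28011 × 23675) = 15977 / 25751.9014 ≈ 0.6204

0.6204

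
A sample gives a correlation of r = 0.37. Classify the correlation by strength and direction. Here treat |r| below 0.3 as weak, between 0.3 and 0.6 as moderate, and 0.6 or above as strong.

r = 0.37 > 0 so the relationship is positive.
|r| = 0.37, which falls in the moderate range.

moderate positive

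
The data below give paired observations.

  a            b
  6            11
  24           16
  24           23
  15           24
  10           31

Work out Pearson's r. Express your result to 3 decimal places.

0.052

n = 5, Σa = 79, Σb = 105, Σa² = 1513, Σb² = 2443, Σab = 1672
nΣab − ΣaΣb = 8360 − 8295 = 65
nΣa² − (Σa)² = 7565 − 6241 = 1324; nΣb² − (Σb)² = 12215 − 11025 = 1190
r = 65 / √(1324 × 1190) = 65 / 1255.2131 ≈ 0.052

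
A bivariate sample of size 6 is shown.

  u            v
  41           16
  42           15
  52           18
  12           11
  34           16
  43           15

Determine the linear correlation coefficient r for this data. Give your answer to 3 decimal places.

0.919

n = 6, Σu = 224, Σv = 91, Σu² = 9298, Σv² = 1407, Σuv = 3543
nΣuv − ΣuΣv = 21258 − 20384 = 874
nΣu² − (Σu)² = 55788 − 50176 = 5612; nΣv² − (Σv)² = 8442 − 8281 = 161
r = 874 / √(5612 × 161) = 874 / 950.5430 ≈ 0.919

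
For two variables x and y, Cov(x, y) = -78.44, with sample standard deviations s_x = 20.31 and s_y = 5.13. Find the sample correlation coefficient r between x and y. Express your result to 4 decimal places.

r = Cov(x,y) / (s_x · s_y) = -78.44 / (20.31 × 5.13)
  = -78.44 / 104.1903 ≈ -0.7529

-0.7529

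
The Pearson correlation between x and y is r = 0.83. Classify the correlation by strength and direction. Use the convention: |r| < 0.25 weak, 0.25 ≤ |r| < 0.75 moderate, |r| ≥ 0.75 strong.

r = 0.83 > 0 so the relationship is positive.
|r| = 0.83, which falls in the strong range.

strong positive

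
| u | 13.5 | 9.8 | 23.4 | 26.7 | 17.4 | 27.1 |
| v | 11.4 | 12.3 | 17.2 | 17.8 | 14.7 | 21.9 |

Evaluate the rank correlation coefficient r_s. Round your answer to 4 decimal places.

Rank u: 2, 1, 4, 5, 3, 6
Rank v: 1, 2, 4, 5, 3, 6
d = rank(u) − rank(v): 1, -1, 0, 0, 0, 0; Σd² = 2
ρ = 1 − 6Σd² / [n(n²−1)] = 1 − 6×2 / (6×35) = 1 − 12/210 ≈ 0.9429

0.9429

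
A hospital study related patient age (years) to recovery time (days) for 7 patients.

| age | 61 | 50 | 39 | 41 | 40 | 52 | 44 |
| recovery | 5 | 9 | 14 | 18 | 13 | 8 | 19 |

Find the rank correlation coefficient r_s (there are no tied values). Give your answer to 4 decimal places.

Rank age: 7, 5, 1, 3, 2, 6, 4
Rank recovery: 1, 3, 5, 6, 4, 2, 7
d = rank(age) − rank(recovery): 6, 2, -4, -3, -2, 4, -3; Σd² = 94
ρ = 1 − 6Σd² / [n(n²−1)] = 1 − 6×94 / (7×48) = 1 − 564/336 ≈ -0.6786

-0.6786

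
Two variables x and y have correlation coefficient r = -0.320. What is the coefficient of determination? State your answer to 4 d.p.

r² = (-0.320)² = 0.1024

0.1024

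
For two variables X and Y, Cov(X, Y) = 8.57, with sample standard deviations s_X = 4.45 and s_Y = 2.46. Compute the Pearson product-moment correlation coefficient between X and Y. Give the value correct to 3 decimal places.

0.783

r = Cov(X,Y) / (s_X · s_Y) = 8.57 / (4.45 × 2.46)
  = 8.57 / 10.9470 ≈ 0.783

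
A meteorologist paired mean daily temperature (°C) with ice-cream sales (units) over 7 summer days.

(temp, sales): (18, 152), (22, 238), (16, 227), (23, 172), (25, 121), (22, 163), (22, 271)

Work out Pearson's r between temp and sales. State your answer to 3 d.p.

n = 7, Σx = 148, Σy = 1344, Σx² = 3186, Σy² = 275512, Σxy = 28133
nΣxy − ΣxΣy = 196931 − 198912 = -1981
nΣx² − (Σx)² = 22302 − 21904 = 398; nΣy² − (Σy)² = 1928584 − 1806336 = 122248
r = -1981 / √(398 × 122248) = -1981 / 6975.2924 ≈ -0.284

-0.284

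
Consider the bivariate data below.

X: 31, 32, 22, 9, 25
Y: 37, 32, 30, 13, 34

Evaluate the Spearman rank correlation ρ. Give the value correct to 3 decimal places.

Rank X: 4, 5, 2, 1, 3
Rank Y: 5, 3, 2, 1, 4
d = rank(X) − rank(Y): -1, 2, 0, 0, -1; Σd² = 6
ρ = 1 − 6Σd² / [n(n²−1)] = 1 − 6×6 / (5×24) = 1 − 36/120 ≈ 0.700

0.700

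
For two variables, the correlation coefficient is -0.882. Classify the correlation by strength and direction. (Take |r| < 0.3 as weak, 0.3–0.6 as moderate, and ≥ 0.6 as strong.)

r = -0.882 < 0 so the relationship is negative.
|r| = 0.882, which falls in the strong range.

strong negative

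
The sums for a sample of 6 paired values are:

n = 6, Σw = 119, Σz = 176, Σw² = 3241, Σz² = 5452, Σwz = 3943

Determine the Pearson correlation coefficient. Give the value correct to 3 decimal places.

0.896

r = (nΣwz − ΣwΣz) / √[(nΣw² − (Σw)²)(nΣz² − (Σz)²)]
Numerator: 6×3943 − 119×176 = 2714
Denominator: √[(19446 − 14161)(32712 − 30976)] = √[5285 × 1736] = 3028.9866
r = 2714 / 3028.9866 ≈ 0.896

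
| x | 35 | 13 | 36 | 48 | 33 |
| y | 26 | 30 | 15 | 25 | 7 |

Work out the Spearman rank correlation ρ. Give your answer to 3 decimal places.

-0.300

Rank x: 3, 1, 4, 5, 2
Rank y: 4, 5, 2, 3, 1
d = rank(x) − rank(y): -1, -4, 2, 2, 1; Σd² = 26
ρ = 1 − 6Σd² / [n(n²−1)] = 1 − 6×26 / (5×24) = 1 − 156/120 ≈ -0.300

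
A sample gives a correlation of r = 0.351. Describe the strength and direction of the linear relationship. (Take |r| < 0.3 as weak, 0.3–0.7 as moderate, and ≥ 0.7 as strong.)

r = 0.351 > 0 so the relationship is positive.
|r| = 0.351, which falls in the moderate range.

moderate positive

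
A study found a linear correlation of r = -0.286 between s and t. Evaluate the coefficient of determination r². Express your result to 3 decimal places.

0.082

r² = (-0.286)² = 0.082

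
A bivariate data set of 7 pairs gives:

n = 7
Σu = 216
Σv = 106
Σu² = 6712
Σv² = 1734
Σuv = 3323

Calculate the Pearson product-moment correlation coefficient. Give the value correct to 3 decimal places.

0.671

r = (nΣuv − ΣuΣv) / √[(nΣu² − (Σu)²)(nΣv² − (Σv)²)]
Numerator: 7×3323 − 216×106 = 365
Denominator: √[(46984 − 46656)(12138 − 11236)] = √[328 × 902] = 543.9265
r = 365 / 543.9265 ≈ 0.671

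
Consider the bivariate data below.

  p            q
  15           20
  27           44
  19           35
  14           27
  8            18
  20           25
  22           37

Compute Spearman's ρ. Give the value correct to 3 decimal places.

Rank p: 3, 7, 4, 2, 1, 5, 6
Rank q: 2, 7, 5, 4, 1, 3, 6
d = rank(p) − rank(q): 1, 0, -1, -2, 0, 2, 0; Σd² = 10
ρ = 1 − 6Σd² / [n(n²−1)] = 1 − 6×10 / (7×48) = 1 − 60/336 ≈ 0.821

0.821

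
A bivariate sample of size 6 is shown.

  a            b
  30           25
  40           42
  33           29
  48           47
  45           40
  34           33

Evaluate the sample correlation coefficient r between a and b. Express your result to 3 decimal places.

0.947

n = 6, Σa = 230, Σb = 216, Σa² = 9074, Σb² = 8128, Σab = 8565
nΣab − ΣaΣb = 51390 − 49680 = 1710
nΣa² − (Σa)² = 54444 − 52900 = 1544; nΣb² − (Σb)² = 48768 − 46656 = 2112
r = 1710 / √(1544 × 2112) = 1710 / 1805.8040 ≈ 0.947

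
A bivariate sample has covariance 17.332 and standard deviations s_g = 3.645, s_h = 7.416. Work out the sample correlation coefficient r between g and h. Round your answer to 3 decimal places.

0.641

r = Cov(g,h) / (s_g · s_h) = 17.332 / (3.645 × 7.416)
  = 17.332 / 27.0313 ≈ 0.641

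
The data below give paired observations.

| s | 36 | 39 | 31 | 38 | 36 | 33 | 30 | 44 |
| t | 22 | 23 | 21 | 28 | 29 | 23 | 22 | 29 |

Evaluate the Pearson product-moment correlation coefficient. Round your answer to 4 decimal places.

n = 8, Σs = 287, Σt = 197, Σs² = 10443, Σt² = 4933, Σst = 7143
nΣst − ΣsΣt = 57144 − 56539 = 605
nΣs² − (Σs)² = 83544 − 82369 = 1175; nΣt² − (Σt)² = 39464 − 38809 = 655
r = 605 / √(1175 × 655) = 605 / 877.2827 ≈ 0.6896

0.6896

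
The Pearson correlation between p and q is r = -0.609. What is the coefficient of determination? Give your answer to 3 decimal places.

r² = (-0.609)² = 0.371

0.371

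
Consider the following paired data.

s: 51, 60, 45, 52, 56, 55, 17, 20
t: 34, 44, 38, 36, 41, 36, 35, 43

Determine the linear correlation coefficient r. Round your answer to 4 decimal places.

n = 8, Σs = 356, Σt = 307, Σs² = 17780, Σt² = 11883, Σst = 13687
nΣst − ΣsΣt = 109496 − 109292 = 204
nΣs² − (Σs)² = 142240 − 126736 = 15504; nΣt² − (Σt)² = 95064 − 94249 = 815
r = 204 / √(15504 × 815) = 204 / 3554.6814 ≈ 0.0574

0.0574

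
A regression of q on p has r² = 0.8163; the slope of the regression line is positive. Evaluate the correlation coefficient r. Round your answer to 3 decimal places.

|r| = √0.8163 = 0.903
The association is positive, so r = 0.903.

0.903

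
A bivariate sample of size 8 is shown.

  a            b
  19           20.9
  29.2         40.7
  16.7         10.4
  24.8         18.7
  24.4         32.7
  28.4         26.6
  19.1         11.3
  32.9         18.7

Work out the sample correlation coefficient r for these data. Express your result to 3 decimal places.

0.557

n = 8, Σa = 194.5, Σb = 180, Σa² = 4956.71, Σb² = 4805.38, Σab = 4607.36
nΣab − ΣaΣb = 36858.88 − 35010 = 1848.88
nΣa² − (Σa)² = 39653.68 − 37830.25 = 1823.43; nΣb² − (Σb)² = 38443.04 − 32400 = 6043.04
r = 1848.88 / √(1823.43 × 6043.04) = 1848.88 / 3319.4970 ≈ 0.557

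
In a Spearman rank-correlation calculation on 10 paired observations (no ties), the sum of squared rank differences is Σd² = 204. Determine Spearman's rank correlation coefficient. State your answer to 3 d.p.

ρ = 1 − 6Σd² / [n(n²−1)] = 1 − 6×204 / (10×99)
  = 1 − 1224/990 = 1 − 1.2364 ≈ -0.236

-0.236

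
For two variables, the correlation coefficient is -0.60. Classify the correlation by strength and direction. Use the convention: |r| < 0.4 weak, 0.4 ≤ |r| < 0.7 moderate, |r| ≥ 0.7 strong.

moderate negative

r = -0.60 < 0 so the relationship is negative.
|r| = 0.60, which falls in the moderate range.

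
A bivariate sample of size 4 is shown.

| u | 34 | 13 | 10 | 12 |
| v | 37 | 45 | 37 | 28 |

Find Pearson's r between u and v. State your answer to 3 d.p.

0.057

n = 4, Σu = 69, Σv = 147, Σu² = 1569, Σv² = 5547, Σuv = 2549
nΣuv − ΣuΣv = 10196 − 10143 = 53
nΣu² − (Σu)² = 6276 − 4761 = 1515; nΣv² − (Σv)² = 22188 − 21609 = 579
r = 53 / √(1515 × 579) = 53 / 936.5816 ≈ 0.057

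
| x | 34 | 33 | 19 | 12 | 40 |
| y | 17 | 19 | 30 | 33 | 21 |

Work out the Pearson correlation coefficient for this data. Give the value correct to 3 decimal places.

-0.915

n = 5, Σx = 138, Σy = 120, Σx² = 4350, Σy² = 3080, Σxy = 3011
nΣxy − ΣxΣy = 15055 − 16560 = -1505
nΣx² − (Σx)² = 21750 − 19044 = 2706; nΣy² − (Σy)² = 15400 − 14400 = 1000
r = -1505 / √(2706 × 1000) = -1505 / 1644.9924 ≈ -0.915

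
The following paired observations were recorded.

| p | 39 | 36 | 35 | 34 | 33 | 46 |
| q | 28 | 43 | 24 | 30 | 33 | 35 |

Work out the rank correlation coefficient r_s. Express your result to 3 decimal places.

0.200

Rank p: 5, 4, 3, 2, 1, 6
Rank q: 2, 6, 1, 3, 4, 5
d = rank(p) − rank(q): 3, -2, 2, -1, -3, 1; Σd² = 28
ρ = 1 − 6Σd² / [n(n²−1)] = 1 − 6×28 / (6×35) = 1 − 168/210 ≈ 0.200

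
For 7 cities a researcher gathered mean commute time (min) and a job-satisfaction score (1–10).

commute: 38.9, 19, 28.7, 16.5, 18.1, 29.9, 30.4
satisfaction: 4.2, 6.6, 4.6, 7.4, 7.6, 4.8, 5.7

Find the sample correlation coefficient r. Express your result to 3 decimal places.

-0.923

n = 7, Σx = 181.5, Σy = 40.9, Σx² = 5115.93, Σy² = 250.41, Σxy = 997.26
nΣxy − ΣxΣy = 6980.82 − 7423.35 = -442.53
nΣx² − (Σx)² = 35811.51 − 32942.25 = 2869.26; nΣy² − (Σy)² = 1752.87 − 1672.81 = 80.06
r = -442.53 / √(2869.26 × 80.06) = -442.53 / 479.2838 ≈ -0.923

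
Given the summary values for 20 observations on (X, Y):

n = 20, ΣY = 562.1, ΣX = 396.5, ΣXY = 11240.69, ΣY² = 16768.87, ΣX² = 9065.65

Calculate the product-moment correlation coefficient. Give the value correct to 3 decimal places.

r = (nΣXY − ΣXΣY) / √[(nΣX² − (ΣX)²)(nΣY² − (ΣY)²)]
Numerator: 20×11240.69 − 396.5×562.1 = 1941.15
Denominator: √[(181313 − 157212.25)(335377.4 − 315956.41)] = √[24100.75 × 19420.99] = 21634.7042
r = 1941.15 / 21634.7042 ≈ 0.090

0.090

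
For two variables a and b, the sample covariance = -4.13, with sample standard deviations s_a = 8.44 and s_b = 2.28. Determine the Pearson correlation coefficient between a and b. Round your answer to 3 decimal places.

-0.215

r = Cov(a,b) / (s_a · s_b) = -4.13 / (8.44 × 2.28)
  = -4.13 / 19.2432 ≈ -0.215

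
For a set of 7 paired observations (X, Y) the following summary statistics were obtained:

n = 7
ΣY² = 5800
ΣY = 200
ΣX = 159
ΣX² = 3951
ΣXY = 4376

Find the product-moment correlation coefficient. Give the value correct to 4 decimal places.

r = (nΣXY − ΣXΣY) / √[(nΣX² − (ΣX)²)(nΣY² − (ΣY)²)]
Numerator: 7×4376 − 159×200 = -1168
Denominator: √[(27657 − 25281)(40600 − 40000)] = √[2376 × 600] = 1193.9849
r = -1168 / 1193.9849 ≈ -0.9782

-0.9782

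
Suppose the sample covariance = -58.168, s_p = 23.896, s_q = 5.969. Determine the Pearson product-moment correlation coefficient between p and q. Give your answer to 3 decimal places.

r = Cov(p,q) / (s_p · s_q) = -58.168 / (23.896 × 5.969)
  = -58.168 / 142.6352 ≈ -0.408

-0.408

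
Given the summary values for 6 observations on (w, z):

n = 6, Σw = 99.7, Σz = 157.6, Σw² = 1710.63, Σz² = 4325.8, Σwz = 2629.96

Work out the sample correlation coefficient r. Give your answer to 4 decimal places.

r = (nΣwz − ΣwΣz) / √[(nΣw² − (Σw)²)(nΣz² − (Σz)²)]
Numerator: 6×2629.96 − 99.7×157.6 = 67.04
Denominator: √[(10263.78 − 9940.09)(25954.8 − 24837.76)] = √[323.69 × 1117.04] = 601.3108
r = 67.04 / 601.3108 ≈ 0.1115

0.1115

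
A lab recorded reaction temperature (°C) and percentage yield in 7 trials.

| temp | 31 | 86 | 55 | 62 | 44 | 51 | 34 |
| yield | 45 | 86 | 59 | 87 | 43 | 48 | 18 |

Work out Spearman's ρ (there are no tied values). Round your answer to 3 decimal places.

Rank temp: 1, 7, 5, 6, 3, 4, 2
Rank yield: 3, 6, 5, 7, 2, 4, 1
d = rank(temp) − rank(yield): -2, 1, 0, -1, 1, 0, 1; Σd² = 8
ρ = 1 − 6Σd² / [n(n²−1)] = 1 − 6×8 / (7×48) = 1 − 48/336 ≈ 0.857

0.857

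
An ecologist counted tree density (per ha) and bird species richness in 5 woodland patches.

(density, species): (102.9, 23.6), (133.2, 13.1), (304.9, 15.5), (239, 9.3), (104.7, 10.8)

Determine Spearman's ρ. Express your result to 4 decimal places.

Rank density: 1, 3, 5, 4, 2
Rank species: 5, 3, 4, 1, 2
d = rank(density) − rank(species): -4, 0, 1, 3, 0; Σd² = 26
ρ = 1 − 6Σd² / [n(n²−1)] = 1 − 6×26 / (5×24) = 1 − 156/120 ≈ -0.3000

-0.3000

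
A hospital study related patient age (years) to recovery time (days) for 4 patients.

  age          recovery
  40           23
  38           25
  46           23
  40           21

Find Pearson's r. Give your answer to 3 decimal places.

n = 4, Σx = 164, Σy = 92, Σx² = 6760, Σy² = 2124, Σxy = 3768
nΣxy − ΣxΣy = 15072 − 15088 = -16
nΣx² − (Σx)² = 27040 − 26896 = 144; nΣy² − (Σy)² = 8496 − 8464 = 32
r = -16 / √(144 × 32) = -16 / 67.8823 ≈ -0.236

-0.236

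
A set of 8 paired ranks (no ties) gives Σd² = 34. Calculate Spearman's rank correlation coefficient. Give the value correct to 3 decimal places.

ρ = 1 − 6Σd² / [n(n²−1)] = 1 − 6×34 / (8×63)
  = 1 − 204/504 = 1 − 0.4048 ≈ 0.595

0.595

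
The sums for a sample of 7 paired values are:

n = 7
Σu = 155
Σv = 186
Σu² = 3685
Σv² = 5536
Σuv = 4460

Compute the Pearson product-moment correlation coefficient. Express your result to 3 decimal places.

0.881

r = (nΣuv − ΣuΣv) / √[(nΣu² − (Σu)²)(nΣv² − (Σv)²)]
Numerator: 7×4460 − 155×186 = 2390
Denominator: √[(25795 − 24025)(38752 − 34596)] = √[1770 × 4156] = 2712.2168
r = 2390 / 2712.2168 ≈ 0.881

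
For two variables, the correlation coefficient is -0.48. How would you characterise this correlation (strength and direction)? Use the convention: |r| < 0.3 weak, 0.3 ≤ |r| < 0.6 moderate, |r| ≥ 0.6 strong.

r = -0.48 < 0 so the relationship is negative.
|r| = 0.48, which falls in the moderate range.

moderate negative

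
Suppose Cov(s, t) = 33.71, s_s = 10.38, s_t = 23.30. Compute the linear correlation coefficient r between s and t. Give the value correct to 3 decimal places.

0.139

r = Cov(s,t) / (s_s · s_t) = 33.71 / (10.38 × 23.30)
  = 33.71 / 241.8540 ≈ 0.139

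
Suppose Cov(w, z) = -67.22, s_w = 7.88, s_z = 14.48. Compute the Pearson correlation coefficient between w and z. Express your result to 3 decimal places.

-0.589

r = Cov(w,z) / (s_w · s_z) = -67.22 / (7.88 × 14.48)
  = -67.22 / 114.1024 ≈ -0.589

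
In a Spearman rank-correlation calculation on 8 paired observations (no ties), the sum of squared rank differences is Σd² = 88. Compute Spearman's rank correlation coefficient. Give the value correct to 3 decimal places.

ρ = 1 − 6Σd² / [n(n²−1)] = 1 − 6×88 / (8×63)
  = 1 − 528/504 = 1 − 1.0476 ≈ -0.048

-0.048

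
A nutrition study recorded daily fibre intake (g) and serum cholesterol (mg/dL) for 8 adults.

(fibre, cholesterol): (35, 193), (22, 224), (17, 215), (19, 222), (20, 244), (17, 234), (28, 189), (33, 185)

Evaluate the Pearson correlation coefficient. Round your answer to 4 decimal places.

-0.8343

n = 8, Σx = 191, Σy = 1706, Σx² = 4921, Σy² = 367172, Σxy = 39811
nΣxy − ΣxΣy = 318488 − 325846 = -7358
nΣx² − (Σx)² = 39368 − 36481 = 2887; nΣy² − (Σy)² = 2937376 − 2910436 = 26940
r = -7358 / √(2887 × 26940) = -7358 / 8819.0578 ≈ -0.8343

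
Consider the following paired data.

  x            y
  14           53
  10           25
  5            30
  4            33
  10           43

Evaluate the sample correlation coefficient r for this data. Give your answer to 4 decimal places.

0.6629

n = 5, Σx = 43, Σy = 184, Σx² = 437, Σy² = 7272, Σxy = 1704
nΣxy − ΣxΣy = 8520 − 7912 = 608
nΣx² − (Σx)² = 2185 − 1849 = 336; nΣy² − (Σy)² = 36360 − 33856 = 2504
r = 608 / √(336 × 2504) = 608 / 917.2481 ≈ 0.6629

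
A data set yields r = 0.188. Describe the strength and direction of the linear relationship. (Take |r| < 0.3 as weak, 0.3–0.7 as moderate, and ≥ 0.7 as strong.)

r = 0.188 > 0 so the relationship is positive.
|r| = 0.188, which falls in the weak range.

weak positive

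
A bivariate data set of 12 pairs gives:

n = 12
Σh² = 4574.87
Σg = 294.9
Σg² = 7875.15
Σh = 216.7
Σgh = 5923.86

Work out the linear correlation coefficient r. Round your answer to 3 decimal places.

r = (nΣgh − ΣgΣh) / √[(nΣg² − (Σg)²)(nΣh² − (Σh)²)]
Numerator: 12×5923.86 − 294.9×216.7 = 7181.49
Denominator: √[(94501.8 − 86966.01)(54898.44 − 46958.89)] = √[7535.79 × 7939.55] = 7735.0360
r = 7181.49 / 7735.0360 ≈ 0.928

0.928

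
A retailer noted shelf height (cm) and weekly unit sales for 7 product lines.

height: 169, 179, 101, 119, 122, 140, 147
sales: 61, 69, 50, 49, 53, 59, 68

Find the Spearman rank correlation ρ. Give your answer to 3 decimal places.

0.929

Rank height: 6, 7, 1, 2, 3, 4, 5
Rank sales: 5, 7, 2, 1, 3, 4, 6
d = rank(height) − rank(sales): 1, 0, -1, 1, 0, 0, -1; Σd² = 4
ρ = 1 − 6Σd² / [n(n²−1)] = 1 − 6×4 / (7×48) = 1 − 24/336 ≈ 0.929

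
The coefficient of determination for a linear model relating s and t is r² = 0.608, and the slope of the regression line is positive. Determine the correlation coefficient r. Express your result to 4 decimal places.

0.7797

|r| = √0.608 = 0.7797
The association is positive, so r = 0.7797.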